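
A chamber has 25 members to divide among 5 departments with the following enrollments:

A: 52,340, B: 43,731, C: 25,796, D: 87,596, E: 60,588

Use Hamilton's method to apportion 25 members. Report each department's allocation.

A 5, B 4, C 2, D 8, E 6

The standard divisor is 270051/25 ≈ 10802.04.
Standard quotas: A 4.8454, B 4.0484, C 2.3881, D 8.1092, E 5.6089.
Lower quotas: A 4, B 4, C 2, D 8, E 5 (sum 23, leaving 2 seats).
Remainders in descending order: A 0.8454, E 0.6089, C 0.3881, D 0.1092, B 0.0484.
Largest remainders: A, E receive the extra seats.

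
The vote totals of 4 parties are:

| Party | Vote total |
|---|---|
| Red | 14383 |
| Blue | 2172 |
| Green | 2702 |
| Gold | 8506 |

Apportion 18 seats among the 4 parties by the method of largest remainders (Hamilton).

Total 27763; standard divisor 27763/18 ≈ 1542.389.
Standard quotas: Red 9.3251, Blue 1.4082, Green 1.7518, Gold 5.5148.
Lower quotas: Red 9, Blue 1, Green 1, Gold 5 (sum 16, leaving 2 seats).
Remainders in descending order: Green 0.7518, Gold 0.5148, Blue 0.4082, Red 0.3251.
The surplus seats go to Green, Gold.

Red 9; Blue 1; Green 2; Gold 6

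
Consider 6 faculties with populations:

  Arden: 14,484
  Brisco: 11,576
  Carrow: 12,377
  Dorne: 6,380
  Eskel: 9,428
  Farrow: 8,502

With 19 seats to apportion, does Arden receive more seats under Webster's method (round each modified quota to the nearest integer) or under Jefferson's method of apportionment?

Jefferson

Webster: Arden 4, Brisco 3, Carrow 4, Dorne 2, Eskel 3, Farrow 3.
Jefferson: Arden 5, Brisco 3, Carrow 4, Dorne 2, Eskel 3, Farrow 2.
Arden gets 4 under Webster and 5 under Jefferson.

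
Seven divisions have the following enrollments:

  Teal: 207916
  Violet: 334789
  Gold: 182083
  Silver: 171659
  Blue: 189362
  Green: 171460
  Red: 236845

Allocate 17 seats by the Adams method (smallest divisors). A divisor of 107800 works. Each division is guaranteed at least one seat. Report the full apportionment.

Teal=2, Violet=4, Gold=2, Silver=2, Blue=2, Green=2, Red=3

With modified divisor 107800: modified quotas Teal 1.929, Violet 3.106, Gold 1.689, Silver 1.592, Blue 1.757, Green 1.591, Red 2.197.
Rounding up: Teal 2, Violet 4, Gold 2, Silver 2, Blue 2, Green 2, Red 3 (total 17).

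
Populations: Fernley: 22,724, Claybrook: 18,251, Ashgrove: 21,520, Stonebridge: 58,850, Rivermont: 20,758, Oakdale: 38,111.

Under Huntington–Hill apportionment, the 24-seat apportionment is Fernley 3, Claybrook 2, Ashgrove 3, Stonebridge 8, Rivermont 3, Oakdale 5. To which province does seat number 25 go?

Priority for the next seat is population ÷ (√(s·(s+1))).
Priorities: Fernley 6559.854, Claybrook 7450.940, Ashgrove 6212.289, Stonebridge 6935.539, Rivermont 5992.318, Oakdale 6958.085.
Highest priority: Claybrook.

Claybrook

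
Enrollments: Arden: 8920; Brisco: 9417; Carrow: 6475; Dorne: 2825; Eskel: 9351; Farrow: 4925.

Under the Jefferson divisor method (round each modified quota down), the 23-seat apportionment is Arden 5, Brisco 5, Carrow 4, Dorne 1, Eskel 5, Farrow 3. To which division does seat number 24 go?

Priority for the next seat is population ÷ (current seats + 1).
Priorities: Arden 1486.667, Brisco 1569.500, Carrow 1295.000, Dorne 1412.500, Eskel 1558.500, Farrow 1231.250.
Highest priority: Brisco.

Brisco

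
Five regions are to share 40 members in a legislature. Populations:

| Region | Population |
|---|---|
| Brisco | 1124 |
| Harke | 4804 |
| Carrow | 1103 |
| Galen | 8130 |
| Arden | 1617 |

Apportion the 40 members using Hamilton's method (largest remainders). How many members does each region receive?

Total 16778; standard divisor 16778/40 ≈ 419.45.
Standard quotas: Brisco 2.6797, Harke 11.4531, Carrow 2.6296, Galen 19.3825, Arden 3.8550.
Lower quotas: Brisco 2, Harke 11, Carrow 2, Galen 19, Arden 3 (sum 37, leaving 3 seats).
Remainders in descending order: Arden 0.8550, Brisco 0.6797, Carrow 0.6296, Harke 0.4531, Galen 0.3825.
The surplus seats go to Arden, Brisco, Carrow.

Brisco=3, Harke=11, Carrow=3, Galen=19, Arden=4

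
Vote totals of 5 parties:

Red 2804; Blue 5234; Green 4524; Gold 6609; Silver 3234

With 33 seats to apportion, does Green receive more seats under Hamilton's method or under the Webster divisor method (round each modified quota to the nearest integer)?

Hamilton: Red 4, Blue 8, Green 6, Gold 10, Silver 5.
Webster: Red 4, Blue 8, Green 7, Gold 9, Silver 5.
Green gets 6 under Hamilton and 7 under Webster.

Webster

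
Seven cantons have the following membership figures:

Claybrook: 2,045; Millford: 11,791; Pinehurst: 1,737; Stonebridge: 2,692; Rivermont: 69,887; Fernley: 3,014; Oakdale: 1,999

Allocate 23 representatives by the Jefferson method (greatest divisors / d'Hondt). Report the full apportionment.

Claybrook: 0, Millford: 3, Pinehurst: 0, Stonebridge: 0, Rivermont: 20, Fernley: 0, Oakdale: 0

Standard divisor 93165/23 ≈ 4050.652; standard quotas: Claybrook 0.505, Millford 2.911, Pinehurst 0.429, Stonebridge 0.665, Rivermont 17.253, Fernley 0.744, Oakdale 0.494.
Rounding down gives 0, 2, 0, 0, 17, 0, 0 = 19 seats, so the divisor must be adjusted.
With modified divisor 3400: modified quotas Claybrook 0.601, Millford 3.468, Pinehurst 0.511, Stonebridge 0.792, Rivermont 20.555, Fernley 0.886, Oakdale 0.588.
Rounding down: Claybrook 0, Millford 3, Pinehurst 0, Stonebridge 0, Rivermont 20, Fernley 0, Oakdale 0 (total 23).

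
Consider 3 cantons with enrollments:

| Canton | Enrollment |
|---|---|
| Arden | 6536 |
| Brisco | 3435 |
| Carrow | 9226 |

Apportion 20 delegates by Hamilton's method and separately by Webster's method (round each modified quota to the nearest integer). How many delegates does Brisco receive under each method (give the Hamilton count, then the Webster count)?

Hamilton: Arden 7, Brisco 3, Carrow 10.
Webster: Arden 7, Brisco 4, Carrow 9.
Brisco gets 3 under Hamilton and 4 under Webster.

3 and 4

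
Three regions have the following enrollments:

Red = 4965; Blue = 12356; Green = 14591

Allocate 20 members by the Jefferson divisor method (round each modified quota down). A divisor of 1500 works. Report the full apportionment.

Red=3; Blue=8; Green=9

With modified divisor 1500: modified quotas Red 3.310, Blue 8.237, Green 9.727.
Rounding down: Red 3, Blue 8, Green 9 (total 20).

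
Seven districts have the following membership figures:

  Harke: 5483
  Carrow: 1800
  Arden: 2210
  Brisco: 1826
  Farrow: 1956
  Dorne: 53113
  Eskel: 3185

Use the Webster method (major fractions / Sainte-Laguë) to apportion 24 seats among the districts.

Harke: 2, Carrow: 1, Arden: 1, Brisco: 1, Farrow: 1, Dorne: 17, Eskel: 1

Standard divisor 69573/24 ≈ 2898.875; standard quotas: Harke 1.891, Carrow 0.621, Arden 0.762, Brisco 0.630, Farrow 0.675, Dorne 18.322, Eskel 1.099.
Rounding to the nearest integer gives 2, 1, 1, 1, 1, 18, 1 = 25 seats, so the divisor must be adjusted.
With modified divisor 3100: modified quotas Harke 1.769, Carrow 0.581, Arden 0.713, Brisco 0.589, Farrow 0.631, Dorne 17.133, Eskel 1.027.
Rounding to the nearest integer: Harke 2, Carrow 1, Arden 1, Brisco 1, Farrow 1, Dorne 17, Eskel 1 (total 24).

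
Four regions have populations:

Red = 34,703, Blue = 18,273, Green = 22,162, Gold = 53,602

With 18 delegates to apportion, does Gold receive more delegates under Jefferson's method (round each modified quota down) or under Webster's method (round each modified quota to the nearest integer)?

Jefferson: Red 5, Blue 2, Green 3, Gold 8.
Webster: Red 5, Blue 3, Green 3, Gold 7.
Gold gets 8 under Jefferson and 7 under Webster.

Jefferson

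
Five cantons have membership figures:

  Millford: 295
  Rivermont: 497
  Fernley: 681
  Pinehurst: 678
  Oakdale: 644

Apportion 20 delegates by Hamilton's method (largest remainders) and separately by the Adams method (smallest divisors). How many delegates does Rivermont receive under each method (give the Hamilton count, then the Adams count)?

Hamilton: Millford 2, Rivermont 3, Fernley 5, Pinehurst 5, Oakdale 5.
Adams: Millford 2, Rivermont 4, Fernley 5, Pinehurst 5, Oakdale 4.
Rivermont gets 3 under Hamilton and 4 under Adams.

3 and 4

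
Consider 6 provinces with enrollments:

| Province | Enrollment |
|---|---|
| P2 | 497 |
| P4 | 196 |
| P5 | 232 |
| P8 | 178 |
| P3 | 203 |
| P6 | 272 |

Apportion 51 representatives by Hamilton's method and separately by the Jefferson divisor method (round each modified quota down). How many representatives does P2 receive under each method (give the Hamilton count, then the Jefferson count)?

16 and 17

Hamilton: P2 16, P4 6, P5 7, P8 6, P3 7, P6 9.
Jefferson: P2 17, P4 6, P5 7, P8 6, P3 6, P6 9.
P2 gets 16 under Hamilton and 17 under Jefferson.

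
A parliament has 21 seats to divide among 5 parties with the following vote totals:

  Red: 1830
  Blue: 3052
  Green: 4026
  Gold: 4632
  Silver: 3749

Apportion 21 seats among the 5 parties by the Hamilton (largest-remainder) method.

Red 2, Blue 4, Green 5, Gold 6, Silver 4

Total 17289; standard divisor 17289/21 ≈ 823.286.
Standard quotas: Red 2.223, Blue 3.707, Green 4.890, Gold 5.626, Silver 4.554.
Lower quotas: Red 2, Blue 3, Green 4, Gold 5, Silver 4 (sum 18, leaving 3 seats).
Remainders in descending order: Green 0.890, Blue 0.707, Gold 0.626, Silver 0.554, Red 0.223.
The surplus seats go to Green, Blue, Gold.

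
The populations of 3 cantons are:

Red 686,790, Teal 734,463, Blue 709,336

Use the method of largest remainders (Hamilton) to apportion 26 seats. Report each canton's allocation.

Red: 8, Teal: 9, Blue: 9

Standard divisor: 2130589 ÷ 26 ≈ 81945.731.
Standard quotas: Red 8.3810, Teal 8.9628, Blue 8.6562.
Lower quotas: Red 8, Teal 8, Blue 8 (sum 24, leaving 2 seats).
Remainders in descending order: Teal 0.9628, Blue 0.6562, Red 0.3810.
The surplus seats go to Teal, Blue.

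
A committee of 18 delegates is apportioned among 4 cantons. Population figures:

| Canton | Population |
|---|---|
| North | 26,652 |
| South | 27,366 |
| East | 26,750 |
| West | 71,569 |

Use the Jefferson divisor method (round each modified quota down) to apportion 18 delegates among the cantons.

North: 3, South: 3, East: 3, West: 9

Standard divisor 152337/18 ≈ 8463.167; standard quotas: North 3.149, South 3.234, East 3.161, West 8.457.
Rounding down gives 3, 3, 3, 8 = 17 seats, so the divisor must be adjusted.
With modified divisor 7600: modified quotas North 3.507, South 3.601, East 3.520, West 9.417.
Rounding down: North 3, South 3, East 3, West 9 (total 18).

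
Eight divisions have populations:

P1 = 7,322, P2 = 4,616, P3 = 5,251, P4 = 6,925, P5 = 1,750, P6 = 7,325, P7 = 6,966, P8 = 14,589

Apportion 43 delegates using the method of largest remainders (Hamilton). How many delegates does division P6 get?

6

Total 54744; standard divisor 54744/43 ≈ 1273.116.
Standard quotas: P1 5.7512, P2 3.6257, P3 4.1245, P4 5.4394, P5 1.3746, P6 5.7536, P7 5.4716, P8 11.4593.
Lower quotas: P1 5, P2 3, P3 4, P4 5, P5 1, P6 5, P7 5, P8 11 (sum 39, leaving 4 seats).
Remainders in descending order: P6 0.7536, P1 0.7512, P2 0.6257, P7 0.4716, P8 0.4593, P4 0.4394, P5 0.3746, P3 0.1245.
The surplus seats go to P6, P1, P2, P7.
P6 receives 6.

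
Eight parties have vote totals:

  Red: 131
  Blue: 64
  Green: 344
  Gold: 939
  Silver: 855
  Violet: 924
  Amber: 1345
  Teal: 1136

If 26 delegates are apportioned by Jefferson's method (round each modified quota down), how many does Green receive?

1

Standard divisor 5738/26 ≈ 220.692; standard quotas: Red 0.594, Blue 0.290, Green 1.559, Gold 4.255, Silver 3.874, Violet 4.187, Amber 6.094, Teal 5.147.
Rounding down gives 0, 0, 1, 4, 3, 4, 6, 5 = 23 seats, so the divisor must be adjusted.
With modified divisor 188.6: modified quotas Red 0.695, Blue 0.339, Green 1.824, Gold 4.979, Silver 4.533, Violet 4.899, Amber 7.131, Teal 6.023.
Rounding down: Red 0, Blue 0, Green 1, Gold 4, Silver 4, Violet 4, Amber 7, Teal 6 (total 26).
Green receives 1.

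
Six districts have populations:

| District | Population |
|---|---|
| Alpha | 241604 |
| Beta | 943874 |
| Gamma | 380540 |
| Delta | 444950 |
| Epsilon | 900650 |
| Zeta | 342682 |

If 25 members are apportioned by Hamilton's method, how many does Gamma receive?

3

The standard divisor is 3254300/25 = 130172.
Standard quotas: Alpha 1.8560, Beta 7.2510, Gamma 2.9234, Delta 3.4182, Epsilon 6.9189, Zeta 2.6325.
Lower quotas: Alpha 1, Beta 7, Gamma 2, Delta 3, Epsilon 6, Zeta 2 (sum 21, leaving 4 seats).
Remainders in descending order: Gamma 0.9234, Epsilon 0.9189, Alpha 0.8560, Zeta 0.6325, Delta 0.4182, Beta 0.2510.
The surplus seats go to Gamma, Epsilon, Alpha, Zeta.
Gamma receives 3.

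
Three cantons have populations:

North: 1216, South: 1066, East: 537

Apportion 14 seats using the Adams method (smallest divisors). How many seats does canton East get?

3

Standard divisor 2819/14 ≈ 201.357; standard quotas: North 6.039, South 5.294, East 2.667.
Rounding up gives 7, 6, 3 = 16 seats, so the divisor must be adjusted.
With modified divisor 230: modified quotas North 5.287, South 4.635, East 2.335.
Rounding up: North 6, South 5, East 3 (total 14).
East receives 3.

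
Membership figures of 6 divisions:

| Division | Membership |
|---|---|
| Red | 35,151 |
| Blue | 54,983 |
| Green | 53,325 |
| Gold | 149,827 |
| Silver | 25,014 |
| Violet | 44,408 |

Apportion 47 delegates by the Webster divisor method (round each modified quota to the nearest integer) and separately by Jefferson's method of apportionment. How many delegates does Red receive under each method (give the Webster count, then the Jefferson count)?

Webster: Red 5, Blue 7, Green 7, Gold 19, Silver 3, Violet 6.
Jefferson: Red 4, Blue 7, Green 7, Gold 20, Silver 3, Violet 6.
Red gets 5 under Webster and 4 under Jefferson.

5 and 4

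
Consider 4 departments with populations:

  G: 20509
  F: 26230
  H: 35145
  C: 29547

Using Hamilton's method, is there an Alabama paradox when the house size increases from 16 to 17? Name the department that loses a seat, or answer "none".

At 16 seats: G 3, F 4, H 5, C 4.
At 17 seats: G 3, F 4, H 5, C 5.
No department's allocation decreased.

none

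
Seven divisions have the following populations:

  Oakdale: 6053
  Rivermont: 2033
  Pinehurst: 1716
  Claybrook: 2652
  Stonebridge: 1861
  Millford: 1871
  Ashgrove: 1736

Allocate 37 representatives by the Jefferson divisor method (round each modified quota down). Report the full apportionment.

Standard divisor 17922/37 ≈ 484.378; standard quotas: Oakdale 12.496, Rivermont 4.197, Pinehurst 3.543, Claybrook 5.475, Stonebridge 3.842, Millford 3.863, Ashgrove 3.584.
Rounding down gives 12, 4, 3, 5, 3, 3, 3 = 33 seats, so the divisor must be adjusted.
With modified divisor 440: modified quotas Oakdale 13.757, Rivermont 4.620, Pinehurst 3.900, Claybrook 6.027, Stonebridge 4.230, Millford 4.252, Ashgrove 3.945.
Rounding down: Oakdale 13, Rivermont 4, Pinehurst 3, Claybrook 6, Stonebridge 4, Millford 4, Ashgrove 3 (total 37).

Oakdale: 13; Rivermont: 4; Pinehurst: 3; Claybrook: 6; Stonebridge: 4; Millford: 4; Ashgrove: 3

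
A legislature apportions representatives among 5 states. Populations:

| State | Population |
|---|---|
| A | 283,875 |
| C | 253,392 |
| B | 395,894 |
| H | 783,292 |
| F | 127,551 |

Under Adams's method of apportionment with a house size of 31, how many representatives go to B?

Standard divisor 1844004/31 ≈ 59484; standard quotas: A 4.772, C 4.260, B 6.655, H 13.168, F 2.144.
Rounding up gives 5, 5, 7, 14, 3 = 34 seats, so the divisor must be adjusted.
With modified divisor 64500: modified quotas A 4.401, C 3.929, B 6.138, H 12.144, F 1.978.
Rounding up: A 5, C 4, B 7, H 13, F 2 (total 31).
B receives 7.

7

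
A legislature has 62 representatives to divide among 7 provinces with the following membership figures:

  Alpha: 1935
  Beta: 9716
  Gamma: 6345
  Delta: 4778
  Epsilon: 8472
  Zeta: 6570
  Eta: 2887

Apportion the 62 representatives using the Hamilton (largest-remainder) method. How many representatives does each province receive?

Standard divisor: 40703 ÷ 62 ≈ 656.5.
Standard quotas: Alpha 2.9474, Beta 14.7997, Gamma 9.6649, Delta 7.2780, Epsilon 12.9048, Zeta 10.0076, Eta 4.3976.
Lower quotas: Alpha 2, Beta 14, Gamma 9, Delta 7, Epsilon 12, Zeta 10, Eta 4 (sum 58, leaving 4 seats).
Remainders in descending order: Alpha 0.9474, Epsilon 0.9048, Beta 0.7997, Gamma 0.6649, Eta 0.3976, Delta 0.2780, Zeta 0.0076.
The surplus seats go to Alpha, Epsilon, Beta, Gamma.

Alpha 3; Beta 15; Gamma 10; Delta 7; Epsilon 13; Zeta 10; Eta 4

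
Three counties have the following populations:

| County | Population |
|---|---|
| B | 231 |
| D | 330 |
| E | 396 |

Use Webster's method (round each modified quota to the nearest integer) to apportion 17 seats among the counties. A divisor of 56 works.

With modified divisor 56: modified quotas B 4.125, D 5.893, E 7.071.
Rounding to the nearest integer: B 4, D 6, E 7 (total 17).

B=4, D=6, E=7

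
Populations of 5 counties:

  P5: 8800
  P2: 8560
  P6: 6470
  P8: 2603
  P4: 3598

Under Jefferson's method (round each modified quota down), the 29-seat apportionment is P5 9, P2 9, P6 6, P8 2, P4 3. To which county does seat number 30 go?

P6

Priority for the next seat is population ÷ (current seats + 1).
Priorities: P5 880.000, P2 856.000, P6 924.286, P8 867.667, P4 899.500.
Highest priority: P6.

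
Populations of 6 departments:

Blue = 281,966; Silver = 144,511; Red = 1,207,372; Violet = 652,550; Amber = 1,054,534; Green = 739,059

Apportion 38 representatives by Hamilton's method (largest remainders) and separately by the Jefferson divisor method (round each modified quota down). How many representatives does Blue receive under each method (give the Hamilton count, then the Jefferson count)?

Hamilton: Blue 3, Silver 1, Red 11, Violet 6, Amber 10, Green 7.
Jefferson: Blue 2, Silver 1, Red 12, Violet 6, Amber 10, Green 7.
Blue gets 3 under Hamilton and 2 under Jefferson.

3 and 2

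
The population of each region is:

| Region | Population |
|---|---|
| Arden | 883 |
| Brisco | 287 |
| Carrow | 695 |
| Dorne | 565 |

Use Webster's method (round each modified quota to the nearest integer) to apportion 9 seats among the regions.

Arden=3, Brisco=1, Carrow=3, Dorne=2

Standard divisor 2430/9 ≈ 270; standard quotas: Arden 3.270, Brisco 1.063, Carrow 2.574, Dorne 2.093.
Rounding to the nearest integer gives Arden 3, Brisco 1, Carrow 3, Dorne 2 — total 9, matching the house size, so no adjustment is needed.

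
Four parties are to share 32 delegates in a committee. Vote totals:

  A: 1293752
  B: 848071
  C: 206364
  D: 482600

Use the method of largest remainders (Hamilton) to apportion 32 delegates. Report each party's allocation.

Total 2830787; standard divisor 2830787/32 ≈ 88462.094.
Standard quotas: A 14.6249, B 9.5868, C 2.3328, D 5.4554.
Lower quotas: A 14, B 9, C 2, D 5 (sum 30, leaving 2 seats).
Remainders in descending order: A 0.6249, B 0.5868, D 0.4554, C 0.3328.
Largest remainders: A, B receive the extra seats.

A: 15, B: 10, C: 2, D: 5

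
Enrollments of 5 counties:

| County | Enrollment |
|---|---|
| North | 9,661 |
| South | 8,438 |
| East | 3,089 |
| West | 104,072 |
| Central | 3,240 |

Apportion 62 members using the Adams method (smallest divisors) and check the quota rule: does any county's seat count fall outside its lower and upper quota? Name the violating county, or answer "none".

West

Standard quotas: North 4.661, South 4.071, East 1.490, West 50.214, Central 1.563.
Adams allocation: North 5, South 4, East 2, West 49, Central 2.
West has quota 50.214 (lower 50, upper 51) but receives 49 — outside the quota interval.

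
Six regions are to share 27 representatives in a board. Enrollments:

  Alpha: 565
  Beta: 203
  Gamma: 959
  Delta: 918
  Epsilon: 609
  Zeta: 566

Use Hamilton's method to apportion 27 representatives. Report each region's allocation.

Total 3820; standard divisor 3820/27 ≈ 141.481.
Standard quotas: Alpha 3.993, Beta 1.435, Gamma 6.778, Delta 6.488, Epsilon 4.304, Zeta 4.001.
Lower quotas: Alpha 3, Beta 1, Gamma 6, Delta 6, Epsilon 4, Zeta 4 (sum 24, leaving 3 seats).
Remainders in descending order: Alpha 0.993, Gamma 0.778, Delta 0.488, Beta 0.435, Epsilon 0.304, Zeta 0.001.
Largest remainders: Alpha, Gamma, Delta receive the extra seats.

Alpha 4, Beta 1, Gamma 7, Delta 7, Epsilon 4, Zeta 4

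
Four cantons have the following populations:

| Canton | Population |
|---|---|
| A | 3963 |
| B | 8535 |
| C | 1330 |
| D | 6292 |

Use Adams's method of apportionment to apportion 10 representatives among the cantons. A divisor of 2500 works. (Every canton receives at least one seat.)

A=2, B=4, C=1, D=3

With modified divisor 2500: modified quotas A 1.585, B 3.414, C 0.532, D 2.517.
Rounding up: A 2, B 4, C 1, D 3 (total 10).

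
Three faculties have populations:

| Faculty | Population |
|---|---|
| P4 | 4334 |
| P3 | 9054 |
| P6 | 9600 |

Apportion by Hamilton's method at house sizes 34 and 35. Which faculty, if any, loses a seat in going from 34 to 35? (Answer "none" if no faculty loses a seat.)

At 34 seats: P4 7, P3 13, P6 14.
At 35 seats: P4 6, P3 14, P6 15.
P4 drops from 7 to 6.

P4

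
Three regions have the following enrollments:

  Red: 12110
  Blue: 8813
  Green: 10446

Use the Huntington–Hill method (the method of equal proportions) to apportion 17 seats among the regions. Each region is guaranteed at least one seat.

Red 6, Blue 5, Green 6

With divisor 1888: modified quotas Red 6.414, Blue 4.668, Green 5.533.
Geometric-mean thresholds: Red √(6·7)=6.481, Blue √(4·5)=4.472, Green √(5·6)=5.477.
Each quota rounded against its threshold gives Red 6, Blue 5, Green 6 (total 17).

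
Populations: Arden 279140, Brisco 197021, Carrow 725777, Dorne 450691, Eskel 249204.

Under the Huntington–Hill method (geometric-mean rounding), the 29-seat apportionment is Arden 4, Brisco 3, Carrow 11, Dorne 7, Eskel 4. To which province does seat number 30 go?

Carrow

Priority for the next seat is population ÷ (√(s·(s+1))).
Priorities: Arden 62417.602, Brisco 56875.064, Carrow 63170.779, Dorne 60226.118, Eskel 55723.708.
Highest priority: Carrow.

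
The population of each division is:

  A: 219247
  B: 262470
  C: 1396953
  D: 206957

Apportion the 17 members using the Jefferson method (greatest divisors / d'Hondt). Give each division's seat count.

Standard divisor 2085627/17 ≈ 122683.941; standard quotas: A 1.787, B 2.139, C 11.387, D 1.687.
Rounding down gives 1, 2, 11, 1 = 15 seats, so the divisor must be adjusted.
With modified divisor 108500: modified quotas A 2.021, B 2.419, C 12.875, D 1.907.
Rounding down: A 2, B 2, C 12, D 1 (total 17).

A 2, B 2, C 12, D 1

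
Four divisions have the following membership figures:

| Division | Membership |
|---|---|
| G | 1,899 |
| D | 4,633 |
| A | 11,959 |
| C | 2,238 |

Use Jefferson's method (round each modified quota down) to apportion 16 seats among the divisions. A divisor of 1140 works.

With modified divisor 1140: modified quotas G 1.666, D 4.064, A 10.490, C 1.963.
Rounding down: G 1, D 4, A 10, C 1 (total 16).

G 1, D 4, A 10, C 1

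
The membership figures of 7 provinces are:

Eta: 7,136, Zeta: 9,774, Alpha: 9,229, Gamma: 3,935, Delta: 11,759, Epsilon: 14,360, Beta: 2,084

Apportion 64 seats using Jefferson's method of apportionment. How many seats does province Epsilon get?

Standard divisor 58277/64 ≈ 910.578; standard quotas: Eta 7.837, Zeta 10.734, Alpha 10.135, Gamma 4.321, Delta 12.914, Epsilon 15.770, Beta 2.289.
Rounding down gives 7, 10, 10, 4, 12, 15, 2 = 60 seats, so the divisor must be adjusted.
With modified divisor 870: modified quotas Eta 8.202, Zeta 11.234, Alpha 10.608, Gamma 4.523, Delta 13.516, Epsilon 16.506, Beta 2.395.
Rounding down: Eta 8, Zeta 11, Alpha 10, Gamma 4, Delta 13, Epsilon 16, Beta 2 (total 64).
Epsilon receives 16.

16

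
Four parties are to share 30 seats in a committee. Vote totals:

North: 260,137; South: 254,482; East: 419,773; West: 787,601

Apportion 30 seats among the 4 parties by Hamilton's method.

Total 1721993; standard divisor 1721993/30 ≈ 57399.767.
Standard quotas: North 4.5320, South 4.4335, East 7.3131, West 13.7213.
Lower quotas: North 4, South 4, East 7, West 13 (sum 28, leaving 2 seats).
Remainders in descending order: West 0.7213, North 0.5320, South 0.4335, East 0.3131.
Largest remainders: West, North receive the extra seats.

North=5, South=4, East=7, West=14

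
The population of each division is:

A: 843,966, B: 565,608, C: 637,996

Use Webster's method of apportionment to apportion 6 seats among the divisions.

A=2, B=2, C=2

Standard divisor 2047570/6 ≈ 341261.667; standard quotas: A 2.473, B 1.657, C 1.870.
Rounding to the nearest integer gives A 2, B 2, C 2 — total 6, matching the house size, so no adjustment is needed.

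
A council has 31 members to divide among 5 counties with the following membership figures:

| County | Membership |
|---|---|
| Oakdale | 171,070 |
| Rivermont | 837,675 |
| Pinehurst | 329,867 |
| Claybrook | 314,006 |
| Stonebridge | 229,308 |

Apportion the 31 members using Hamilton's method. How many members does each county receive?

The standard divisor is 1881926/31 ≈ 60707.29.
Standard quotas: Oakdale 2.8179, Rivermont 13.7986, Pinehurst 5.4337, Claybrook 5.1725, Stonebridge 3.7773.
Lower quotas: Oakdale 2, Rivermont 13, Pinehurst 5, Claybrook 5, Stonebridge 3 (sum 28, leaving 3 seats).
Remainders in descending order: Oakdale 0.8179, Rivermont 0.7986, Stonebridge 0.7773, Pinehurst 0.4337, Claybrook 0.1725.
The surplus seats go to Oakdale, Rivermont, Stonebridge.

Oakdale=3; Rivermont=14; Pinehurst=5; Claybrook=5; Stonebridge=4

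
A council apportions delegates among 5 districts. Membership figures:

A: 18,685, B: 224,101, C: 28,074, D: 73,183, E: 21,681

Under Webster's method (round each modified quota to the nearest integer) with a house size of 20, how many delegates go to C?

2

Standard divisor 365724/20 ≈ 18286.2; standard quotas: A 1.022, B 12.255, C 1.535, D 4.002, E 1.186.
Rounding to the nearest integer gives A 1, B 12, C 2, D 4, E 1 — total 20, matching the house size, so no adjustment is needed.
C receives 2.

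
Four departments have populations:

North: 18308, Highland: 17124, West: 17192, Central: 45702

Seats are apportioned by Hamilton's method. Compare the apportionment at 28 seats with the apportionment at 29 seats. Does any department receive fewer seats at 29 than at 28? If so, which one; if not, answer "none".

none

At 28 seats: North 5, Highland 5, West 5, Central 13.
At 29 seats: North 5, Highland 5, West 5, Central 14.
No department's allocation decreased.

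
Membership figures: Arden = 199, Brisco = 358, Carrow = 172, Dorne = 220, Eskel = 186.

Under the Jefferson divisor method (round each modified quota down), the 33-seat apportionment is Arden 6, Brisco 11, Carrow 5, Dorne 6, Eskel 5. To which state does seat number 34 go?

Dorne

Priority for the next seat is population ÷ (current seats + 1).
Priorities: Arden 28.429, Brisco 29.833, Carrow 28.667, Dorne 31.429, Eskel 31.000.
Highest priority: Dorne.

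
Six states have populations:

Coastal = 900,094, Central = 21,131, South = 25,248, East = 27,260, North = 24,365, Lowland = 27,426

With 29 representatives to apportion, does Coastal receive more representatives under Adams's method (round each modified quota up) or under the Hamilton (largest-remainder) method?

Hamilton

Adams: Coastal 24, Central 1, South 1, East 1, North 1, Lowland 1.
Hamilton: Coastal 25, Central 0, South 1, East 1, North 1, Lowland 1.
Coastal gets 24 under Adams and 25 under Hamilton.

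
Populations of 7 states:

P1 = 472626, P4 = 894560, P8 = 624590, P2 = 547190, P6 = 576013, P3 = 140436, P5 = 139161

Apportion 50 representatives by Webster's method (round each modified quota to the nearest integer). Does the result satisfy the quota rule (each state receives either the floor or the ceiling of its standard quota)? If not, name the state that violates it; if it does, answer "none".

Standard quotas: P1 6.961, P4 13.176, P8 9.200, P2 8.060, P6 8.484, P3 2.069, P5 2.050.
Webster allocation: P1 7, P4 13, P8 9, P2 8, P6 9, P3 2, P5 2.
Every allocation lies between the lower and upper quota.

none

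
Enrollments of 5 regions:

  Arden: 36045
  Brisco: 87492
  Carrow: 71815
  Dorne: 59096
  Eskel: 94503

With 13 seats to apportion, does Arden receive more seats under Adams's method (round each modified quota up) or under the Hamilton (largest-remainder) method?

Adams

Adams: Arden 2, Brisco 3, Carrow 3, Dorne 2, Eskel 3.
Hamilton: Arden 1, Brisco 3, Carrow 3, Dorne 2, Eskel 4.
Arden gets 2 under Adams and 1 under Hamilton.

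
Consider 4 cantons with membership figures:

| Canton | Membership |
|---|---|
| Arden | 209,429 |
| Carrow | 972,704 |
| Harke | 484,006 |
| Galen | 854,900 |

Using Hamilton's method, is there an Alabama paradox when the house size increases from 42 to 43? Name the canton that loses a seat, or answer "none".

Arden

At 42 seats: Arden 4, Carrow 16, Harke 8, Galen 14.
At 43 seats: Arden 3, Carrow 17, Harke 8, Galen 15.
Arden drops from 4 to 3.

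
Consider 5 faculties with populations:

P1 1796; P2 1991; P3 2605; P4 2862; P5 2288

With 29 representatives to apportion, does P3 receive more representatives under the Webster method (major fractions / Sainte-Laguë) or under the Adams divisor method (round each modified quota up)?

Webster: P1 4, P2 5, P3 7, P4 7, P5 6.
Adams: P1 5, P2 5, P3 6, P4 7, P5 6.
P3 gets 7 under Webster and 6 under Adams.

Webster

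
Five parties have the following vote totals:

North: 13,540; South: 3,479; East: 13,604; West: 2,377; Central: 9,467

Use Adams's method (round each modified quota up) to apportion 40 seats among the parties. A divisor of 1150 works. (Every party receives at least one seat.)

North 12, South 4, East 12, West 3, Central 9

With modified divisor 1150: modified quotas North 11.774, South 3.025, East 11.830, West 2.067, Central 8.232.
Rounding up: North 12, South 4, East 12, West 3, Central 9 (total 40).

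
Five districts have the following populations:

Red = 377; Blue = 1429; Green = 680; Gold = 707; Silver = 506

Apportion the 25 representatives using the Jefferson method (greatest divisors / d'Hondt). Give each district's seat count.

Standard divisor 3699/25 ≈ 147.96; standard quotas: Red 2.548, Blue 9.658, Green 4.596, Gold 4.778, Silver 3.420.
Rounding down gives 2, 9, 4, 4, 3 = 22 seats, so the divisor must be adjusted.
With modified divisor 133: modified quotas Red 2.835, Blue 10.744, Green 5.113, Gold 5.316, Silver 3.805.
Rounding down: Red 2, Blue 10, Green 5, Gold 5, Silver 3 (total 25).

Red 2, Blue 10, Green 5, Gold 5, Silver 3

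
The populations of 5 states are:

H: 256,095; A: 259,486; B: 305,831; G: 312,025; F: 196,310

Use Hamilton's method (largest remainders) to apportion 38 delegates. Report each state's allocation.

H: 7, A: 7, B: 9, G: 9, F: 6

Standard divisor: 1329747 ÷ 38 ≈ 34993.342.
Standard quotas: H 7.3184, A 7.4153, B 8.7397, G 8.9167, F 5.6099.
Lower quotas: H 7, A 7, B 8, G 8, F 5 (sum 35, leaving 3 seats).
Remainders in descending order: G 0.9167, B 0.7397, F 0.6099, A 0.4153, H 0.3184.
The surplus seats go to G, B, F.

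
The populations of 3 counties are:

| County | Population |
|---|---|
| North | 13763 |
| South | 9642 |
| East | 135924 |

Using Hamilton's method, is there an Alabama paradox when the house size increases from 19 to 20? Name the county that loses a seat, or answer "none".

At 19 seats: North 2, South 1, East 16.
At 20 seats: North 2, South 1, East 17.
No county's allocation decreased.

none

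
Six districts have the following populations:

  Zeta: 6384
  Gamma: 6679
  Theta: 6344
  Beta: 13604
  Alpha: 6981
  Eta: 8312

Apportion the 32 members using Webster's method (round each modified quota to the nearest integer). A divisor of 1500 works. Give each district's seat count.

Zeta 4, Gamma 4, Theta 4, Beta 9, Alpha 5, Eta 6

With modified divisor 1500: modified quotas Zeta 4.256, Gamma 4.453, Theta 4.229, Beta 9.069, Alpha 4.654, Eta 5.541.
Rounding to the nearest integer: Zeta 4, Gamma 4, Theta 4, Beta 9, Alpha 5, Eta 6 (total 32).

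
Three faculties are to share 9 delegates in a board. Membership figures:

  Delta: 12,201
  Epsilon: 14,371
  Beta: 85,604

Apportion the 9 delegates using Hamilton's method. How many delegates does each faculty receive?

Delta=1, Epsilon=1, Beta=7

Standard divisor: 112176 ÷ 9 = 12464.
Standard quotas: Delta 0.9789, Epsilon 1.1530, Beta 6.8681.
Lower quotas: Delta 0, Epsilon 1, Beta 6 (sum 7, leaving 2 seats).
Remainders in descending order: Delta 0.9789, Beta 0.8681, Epsilon 0.1530.
Largest remainders: Delta, Beta receive the extra seats.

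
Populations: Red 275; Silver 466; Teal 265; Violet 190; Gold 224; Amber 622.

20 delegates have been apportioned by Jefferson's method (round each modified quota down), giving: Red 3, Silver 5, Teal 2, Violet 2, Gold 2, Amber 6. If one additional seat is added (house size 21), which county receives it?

Amber

Priority for the next seat is population ÷ (current seats + 1).
Priorities: Red 68.750, Silver 77.667, Teal 88.333, Violet 63.333, Gold 74.667, Amber 88.857.
Highest priority: Amber.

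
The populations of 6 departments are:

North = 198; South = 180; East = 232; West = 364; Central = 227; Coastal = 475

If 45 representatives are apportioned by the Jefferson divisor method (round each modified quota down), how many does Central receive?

Standard divisor 1676/45 ≈ 37.244; standard quotas: North 5.316, South 4.833, East 6.229, West 9.773, Central 6.095, Coastal 12.754.
Rounding down gives 5, 4, 6, 9, 6, 12 = 42 seats, so the divisor must be adjusted.
With modified divisor 35: modified quotas North 5.657, South 5.143, East 6.629, West 10.400, Central 6.486, Coastal 13.571.
Rounding down: North 5, South 5, East 6, West 10, Central 6, Coastal 13 (total 45).
Central receives 6.

6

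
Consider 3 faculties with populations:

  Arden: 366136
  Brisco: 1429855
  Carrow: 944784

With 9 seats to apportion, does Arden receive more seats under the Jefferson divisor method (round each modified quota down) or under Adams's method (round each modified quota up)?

Adams

Jefferson: Arden 1, Brisco 5, Carrow 3.
Adams: Arden 2, Brisco 4, Carrow 3.
Arden gets 1 under Jefferson and 2 under Adams.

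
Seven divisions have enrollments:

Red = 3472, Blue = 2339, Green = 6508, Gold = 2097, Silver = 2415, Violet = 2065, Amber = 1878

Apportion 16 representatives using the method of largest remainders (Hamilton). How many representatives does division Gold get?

Standard divisor: 20774 ÷ 16 ≈ 1298.375.
Standard quotas: Red 2.6741, Blue 1.8015, Green 5.0124, Gold 1.6151, Silver 1.8600, Violet 1.5904, Amber 1.4464.
Lower quotas: Red 2, Blue 1, Green 5, Gold 1, Silver 1, Violet 1, Amber 1 (sum 12, leaving 4 seats).
Remainders in descending order: Silver 0.8600, Blue 0.8015, Red 0.6741, Gold 0.6151, Violet 0.5904, Amber 0.4464, Green 0.0124.
The surplus seats go to Silver, Blue, Red, Gold.
Gold receives 2.

2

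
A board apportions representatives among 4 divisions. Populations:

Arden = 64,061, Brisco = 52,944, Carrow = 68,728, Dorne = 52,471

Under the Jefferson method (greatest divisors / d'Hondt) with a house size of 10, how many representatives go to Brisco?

2

Standard divisor 238204/10 ≈ 23820.4; standard quotas: Arden 2.689, Brisco 2.223, Carrow 2.885, Dorne 2.203.
Rounding down gives 2, 2, 2, 2 = 8 seats, so the divisor must be adjusted.
With modified divisor 19500: modified quotas Arden 3.285, Brisco 2.715, Carrow 3.525, Dorne 2.691.
Rounding down: Arden 3, Brisco 2, Carrow 3, Dorne 2 (total 10).
Brisco receives 2.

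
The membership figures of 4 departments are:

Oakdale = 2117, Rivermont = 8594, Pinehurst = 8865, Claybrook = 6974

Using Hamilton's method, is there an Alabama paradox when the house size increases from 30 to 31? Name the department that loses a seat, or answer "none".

At 30 seats: Oakdale 2, Rivermont 10, Pinehurst 10, Claybrook 8.
At 31 seats: Oakdale 3, Rivermont 10, Pinehurst 10, Claybrook 8.
No department's allocation decreased.

none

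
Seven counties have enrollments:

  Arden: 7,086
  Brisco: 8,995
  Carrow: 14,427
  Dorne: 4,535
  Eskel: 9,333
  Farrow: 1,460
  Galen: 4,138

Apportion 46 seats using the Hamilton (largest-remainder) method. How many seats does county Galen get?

Standard divisor: 49974 ÷ 46 ≈ 1086.391.
Standard quotas: Arden 6.5225, Brisco 8.2797, Carrow 13.2797, Dorne 4.1744, Eskel 8.5908, Farrow 1.3439, Galen 3.8089.
Lower quotas: Arden 6, Brisco 8, Carrow 13, Dorne 4, Eskel 8, Farrow 1, Galen 3 (sum 43, leaving 3 seats).
Remainders in descending order: Galen 0.8089, Eskel 0.5908, Arden 0.5225, Farrow 0.3439, Carrow 0.2797, Brisco 0.2797, Dorne 0.1744.
Largest remainders: Galen, Eskel, Arden receive the extra seats.
Galen receives 4.

4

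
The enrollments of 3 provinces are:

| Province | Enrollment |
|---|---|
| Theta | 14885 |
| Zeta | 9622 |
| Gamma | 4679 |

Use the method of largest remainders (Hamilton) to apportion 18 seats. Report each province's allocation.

Total 29186; standard divisor 29186/18 ≈ 1621.444.
Standard quotas: Theta 9.1801, Zeta 5.9342, Gamma 2.8857.
Lower quotas: Theta 9, Zeta 5, Gamma 2 (sum 16, leaving 2 seats).
Remainders in descending order: Zeta 0.9342, Gamma 0.8857, Theta 0.1801.
Largest remainders: Zeta, Gamma receive the extra seats.

Theta 9, Zeta 6, Gamma 3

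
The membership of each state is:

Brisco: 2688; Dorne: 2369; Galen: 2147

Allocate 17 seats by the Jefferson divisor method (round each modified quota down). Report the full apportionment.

Standard divisor 7204/17 ≈ 423.765; standard quotas: Brisco 6.343, Dorne 5.590, Galen 5.066.
Rounding down gives 6, 5, 5 = 16 seats, so the divisor must be adjusted.
With modified divisor 390: modified quotas Brisco 6.892, Dorne 6.074, Galen 5.505.
Rounding down: Brisco 6, Dorne 6, Galen 5 (total 17).

Brisco 6; Dorne 6; Galen 5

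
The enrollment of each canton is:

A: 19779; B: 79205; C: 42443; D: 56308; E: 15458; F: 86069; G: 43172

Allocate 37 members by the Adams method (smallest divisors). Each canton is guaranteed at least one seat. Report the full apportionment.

Standard divisor 342434/37 ≈ 9254.973; standard quotas: A 2.137, B 8.558, C 4.586, D 6.084, E 1.670, F 9.300, G 4.665.
Rounding up gives 3, 9, 5, 7, 2, 10, 5 = 41 seats, so the divisor must be adjusted.
With modified divisor 10300: modified quotas A 1.920, B 7.690, C 4.121, D 5.467, E 1.501, F 8.356, G 4.191.
Rounding up: A 2, B 8, C 5, D 6, E 2, F 9, G 5 (total 37).

A=2, B=8, C=5, D=6, E=2, F=9, G=5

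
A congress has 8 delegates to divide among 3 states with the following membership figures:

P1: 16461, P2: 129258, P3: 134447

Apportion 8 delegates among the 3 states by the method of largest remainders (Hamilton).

P1: 0; P2: 4; P3: 4

The standard divisor is 280166/8 ≈ 35020.75.
Standard quotas: P1 0.4700, P2 3.6909, P3 3.8391.
Lower quotas: P1 0, P2 3, P3 3 (sum 6, leaving 2 seats).
Remainders in descending order: P3 0.8391, P2 0.6909, P1 0.4700.
The surplus seats go to P3, P2.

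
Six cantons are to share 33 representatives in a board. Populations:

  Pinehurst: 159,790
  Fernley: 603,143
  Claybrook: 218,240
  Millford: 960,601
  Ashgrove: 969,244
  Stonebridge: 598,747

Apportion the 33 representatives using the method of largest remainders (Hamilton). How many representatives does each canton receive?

The standard divisor is 3509765/33 ≈ 106356.515.
Standard quotas: Pinehurst 1.5024, Fernley 5.6710, Claybrook 2.0520, Millford 9.0319, Ashgrove 9.1132, Stonebridge 5.6296.
Lower quotas: Pinehurst 1, Fernley 5, Claybrook 2, Millford 9, Ashgrove 9, Stonebridge 5 (sum 31, leaving 2 seats).
Remainders in descending order: Fernley 0.6710, Stonebridge 0.6296, Pinehurst 0.5024, Ashgrove 0.1132, Claybrook 0.0520, Millford 0.0319.
Largest remainders: Fernley, Stonebridge receive the extra seats.

Pinehurst=1; Fernley=6; Claybrook=2; Millford=9; Ashgrove=9; Stonebridge=6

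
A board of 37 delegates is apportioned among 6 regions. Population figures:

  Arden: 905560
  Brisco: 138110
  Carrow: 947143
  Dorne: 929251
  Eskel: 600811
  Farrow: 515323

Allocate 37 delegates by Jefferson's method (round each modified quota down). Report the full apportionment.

Standard divisor 4036198/37 ≈ 109086.432; standard quotas: Arden 8.301, Brisco 1.266, Carrow 8.683, Dorne 8.518, Eskel 5.508, Farrow 4.724.
Rounding down gives 8, 1, 8, 8, 5, 4 = 34 seats, so the divisor must be adjusted.
With modified divisor 101800: modified quotas Arden 8.895, Brisco 1.357, Carrow 9.304, Dorne 9.128, Eskel 5.902, Farrow 5.062.
Rounding down: Arden 8, Brisco 1, Carrow 9, Dorne 9, Eskel 5, Farrow 5 (total 37).

Arden: 8; Brisco: 1; Carrow: 9; Dorne: 9; Eskel: 5; Farrow: 5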